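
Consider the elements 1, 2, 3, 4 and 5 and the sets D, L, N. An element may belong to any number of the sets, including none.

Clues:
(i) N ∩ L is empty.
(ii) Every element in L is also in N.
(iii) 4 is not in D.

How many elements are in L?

0

From (iii): 4 ∉ D.
Suppose 1 ∈ L: no assignment then satisfies all the clues, so 1 ∉ L.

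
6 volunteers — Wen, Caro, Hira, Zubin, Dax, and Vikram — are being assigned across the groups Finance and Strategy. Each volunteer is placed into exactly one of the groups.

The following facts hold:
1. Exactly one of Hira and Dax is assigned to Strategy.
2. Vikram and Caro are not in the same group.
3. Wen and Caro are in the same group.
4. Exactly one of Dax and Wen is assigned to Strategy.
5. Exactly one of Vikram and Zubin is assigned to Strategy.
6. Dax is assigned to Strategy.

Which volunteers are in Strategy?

Strategy = {Dax, Vikram}

From (6): Dax ∈ Strategy.
(1) (exactly one): Hira ∉ Strategy.
(4) (exactly one): Wen ∉ Strategy.
Only one group left: Wen ∈ Finance.
Only one group left: Hira ∈ Finance.
(3): Caro matches Wen: Caro ∈ Finance.
(2): Vikram ∉ Finance.
Only one group left: Vikram ∈ Strategy.
(5) (exactly one): Zubin ∉ Strategy.
Only one group left: Zubin ∈ Finance.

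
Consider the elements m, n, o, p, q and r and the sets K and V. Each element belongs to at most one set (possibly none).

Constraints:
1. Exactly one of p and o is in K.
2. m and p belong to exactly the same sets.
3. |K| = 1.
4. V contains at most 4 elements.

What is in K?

K = {o}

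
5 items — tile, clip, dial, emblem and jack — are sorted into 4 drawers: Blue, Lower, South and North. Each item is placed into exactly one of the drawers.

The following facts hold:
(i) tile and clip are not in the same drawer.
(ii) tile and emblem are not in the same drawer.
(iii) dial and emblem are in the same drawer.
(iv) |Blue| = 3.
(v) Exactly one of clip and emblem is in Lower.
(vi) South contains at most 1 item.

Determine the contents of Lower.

Lower = {clip}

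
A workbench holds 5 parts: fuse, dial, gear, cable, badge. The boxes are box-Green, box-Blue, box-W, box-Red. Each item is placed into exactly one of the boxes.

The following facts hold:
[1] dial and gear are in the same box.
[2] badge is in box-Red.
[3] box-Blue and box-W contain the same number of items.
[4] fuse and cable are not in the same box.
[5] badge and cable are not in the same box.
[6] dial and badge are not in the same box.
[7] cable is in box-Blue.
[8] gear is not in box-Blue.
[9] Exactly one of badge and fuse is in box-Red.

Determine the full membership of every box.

From (2): badge ∈ box-Red.
From (7): cable ∈ box-Blue.
From (8): gear ∉ box-Blue.
(1): dial matches gear: dial ∉ box-Blue.
(4): fuse ∉ box-Blue.
(6): dial ∉ box-Red.
(9) (exactly one): fuse ∉ box-Red.
(1): gear matches dial: gear ∉ box-Red.
Suppose fuse ∈ box-Green: no assignment then satisfies all the clues, so fuse ∉ box-Green.

box-Green = {dial, gear}; box-Blue = {cable}; box-W = {fuse}; box-Red = {badge}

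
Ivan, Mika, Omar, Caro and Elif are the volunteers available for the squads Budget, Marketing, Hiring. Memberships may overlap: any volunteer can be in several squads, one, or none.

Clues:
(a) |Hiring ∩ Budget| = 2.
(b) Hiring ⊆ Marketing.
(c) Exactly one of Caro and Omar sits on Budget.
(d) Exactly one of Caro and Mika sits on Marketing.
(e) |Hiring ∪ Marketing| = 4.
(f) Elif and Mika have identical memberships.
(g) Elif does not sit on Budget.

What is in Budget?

Budget = {Ivan, Omar}

From (g): Elif ∉ Budget.
(f): Mika matches Elif: Mika ∉ Budget.
Suppose Ivan ∉ Budget: no assignment then satisfies all the clues, so Ivan ∈ Budget.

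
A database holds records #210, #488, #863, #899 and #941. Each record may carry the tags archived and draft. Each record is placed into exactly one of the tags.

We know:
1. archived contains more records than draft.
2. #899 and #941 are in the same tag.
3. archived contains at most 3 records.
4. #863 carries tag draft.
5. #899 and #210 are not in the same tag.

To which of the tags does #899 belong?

#899: archived

From (4): #863 ∈ draft.
Suppose #899 ∉ archived: no assignment then satisfies all the clues, so #899 ∈ archived.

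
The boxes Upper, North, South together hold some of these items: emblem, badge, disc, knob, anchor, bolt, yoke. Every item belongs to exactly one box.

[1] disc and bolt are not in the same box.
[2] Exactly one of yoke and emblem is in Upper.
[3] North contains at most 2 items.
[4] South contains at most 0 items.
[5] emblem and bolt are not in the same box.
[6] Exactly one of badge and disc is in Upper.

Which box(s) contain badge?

(4): South already has 0, so the rest are out.
Suppose badge ∉ Upper: no assignment then satisfies all the clues, so badge ∈ Upper.

badge: Upper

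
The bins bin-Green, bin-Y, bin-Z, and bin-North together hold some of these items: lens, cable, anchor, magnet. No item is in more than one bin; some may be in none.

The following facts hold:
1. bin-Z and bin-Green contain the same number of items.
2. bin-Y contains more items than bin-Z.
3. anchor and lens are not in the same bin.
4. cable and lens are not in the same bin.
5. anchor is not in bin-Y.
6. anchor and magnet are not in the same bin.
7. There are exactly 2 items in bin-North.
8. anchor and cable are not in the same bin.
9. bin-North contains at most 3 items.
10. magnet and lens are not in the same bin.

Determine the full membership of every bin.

From (5): anchor ∉ bin-Y.
Suppose lens ∈ bin-Green: no assignment then satisfies all the clues, so lens ∉ bin-Green.

bin-Green = {}; bin-Y = {lens}; bin-Z = {}; bin-North = {cable, magnet}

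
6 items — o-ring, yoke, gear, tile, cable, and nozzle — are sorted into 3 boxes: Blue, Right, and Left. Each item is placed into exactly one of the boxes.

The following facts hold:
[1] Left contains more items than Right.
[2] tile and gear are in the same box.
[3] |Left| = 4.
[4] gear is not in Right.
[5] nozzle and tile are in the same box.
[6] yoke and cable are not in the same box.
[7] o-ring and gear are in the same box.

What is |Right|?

From (4): gear ∉ Right.
(2): tile matches gear: tile ∉ Right.
(5): nozzle matches tile: nozzle ∉ Right.
(7): o-ring matches gear: o-ring ∉ Right.
Suppose o-ring ∈ Blue: no assignment then satisfies all the clues, so o-ring ∉ Blue.

1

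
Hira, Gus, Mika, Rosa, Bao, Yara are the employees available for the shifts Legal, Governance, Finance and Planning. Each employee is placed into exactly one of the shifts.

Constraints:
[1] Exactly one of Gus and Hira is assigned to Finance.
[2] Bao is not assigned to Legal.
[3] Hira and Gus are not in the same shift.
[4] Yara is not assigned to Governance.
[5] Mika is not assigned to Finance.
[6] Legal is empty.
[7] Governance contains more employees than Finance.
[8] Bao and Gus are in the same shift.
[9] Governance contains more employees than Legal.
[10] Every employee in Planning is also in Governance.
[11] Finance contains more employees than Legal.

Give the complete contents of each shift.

Legal = {}; Governance = {Bao, Gus, Mika, Rosa}; Finance = {Hira, Yara}; Planning = {}

From (2): Bao ∉ Legal.
From (4): Yara ∉ Governance.
From (5): Mika ∉ Finance.
(6): Legal already has 0, so the rest are out.
(10) contrapositive: Yara ∉ Planning.
Only one shift left: Yara ∈ Finance.
Suppose Hira ∈ Governance: no assignment then satisfies all the clues, so Hira ∉ Governance.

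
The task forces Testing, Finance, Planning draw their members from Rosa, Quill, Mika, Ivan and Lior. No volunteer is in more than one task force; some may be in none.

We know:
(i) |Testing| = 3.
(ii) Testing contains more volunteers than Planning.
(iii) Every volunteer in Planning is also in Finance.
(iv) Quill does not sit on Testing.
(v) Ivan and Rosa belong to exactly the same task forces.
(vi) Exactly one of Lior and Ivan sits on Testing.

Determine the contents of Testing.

Testing = {Ivan, Mika, Rosa}

From (iv): Quill ∉ Testing.
Suppose Rosa ∉ Testing: no assignment then satisfies all the clues, so Rosa ∈ Testing.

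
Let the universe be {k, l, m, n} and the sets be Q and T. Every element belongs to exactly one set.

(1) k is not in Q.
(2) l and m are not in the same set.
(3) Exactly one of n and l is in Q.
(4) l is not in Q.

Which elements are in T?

T = {k, l}

From (1): k ∉ Q.
From (4): l ∉ Q.
(3) (exactly one): n ∈ Q.
Only one set left: k ∈ T.
Only one set left: l ∈ T.
(2): m ∉ T.
Only one set left: m ∈ Q.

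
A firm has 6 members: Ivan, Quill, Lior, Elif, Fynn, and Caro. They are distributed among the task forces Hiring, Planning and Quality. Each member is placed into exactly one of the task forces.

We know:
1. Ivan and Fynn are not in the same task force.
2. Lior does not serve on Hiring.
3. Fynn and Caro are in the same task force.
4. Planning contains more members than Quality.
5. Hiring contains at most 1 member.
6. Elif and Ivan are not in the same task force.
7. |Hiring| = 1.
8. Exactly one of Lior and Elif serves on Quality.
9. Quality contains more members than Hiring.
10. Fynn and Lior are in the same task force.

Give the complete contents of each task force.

Hiring = {Ivan}; Planning = {Caro, Fynn, Lior}; Quality = {Elif, Quill}

From (2): Lior ∉ Hiring.
(10): Fynn matches Lior: Fynn ∉ Hiring.
(3): Caro matches Fynn: Caro ∉ Hiring.
Suppose Ivan ∉ Hiring: no assignment then satisfies all the clues, so Ivan ∈ Hiring.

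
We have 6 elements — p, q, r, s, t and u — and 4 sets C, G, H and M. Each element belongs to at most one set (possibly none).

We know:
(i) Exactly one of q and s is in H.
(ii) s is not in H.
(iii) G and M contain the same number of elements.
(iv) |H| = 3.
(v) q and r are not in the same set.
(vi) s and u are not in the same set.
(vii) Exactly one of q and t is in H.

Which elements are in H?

H = {p, q, u}

From (ii): s ∉ H.
(i) (exactly one): q ∈ H.
(v): r ∉ H.
(vii) (exactly one): t ∉ H.
(iv): only 3 candidates remain for H, so all are in.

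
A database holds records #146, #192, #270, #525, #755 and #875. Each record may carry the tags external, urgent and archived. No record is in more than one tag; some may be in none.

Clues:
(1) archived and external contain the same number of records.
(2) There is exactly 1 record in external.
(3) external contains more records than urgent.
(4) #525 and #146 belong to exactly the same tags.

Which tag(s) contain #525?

#525: none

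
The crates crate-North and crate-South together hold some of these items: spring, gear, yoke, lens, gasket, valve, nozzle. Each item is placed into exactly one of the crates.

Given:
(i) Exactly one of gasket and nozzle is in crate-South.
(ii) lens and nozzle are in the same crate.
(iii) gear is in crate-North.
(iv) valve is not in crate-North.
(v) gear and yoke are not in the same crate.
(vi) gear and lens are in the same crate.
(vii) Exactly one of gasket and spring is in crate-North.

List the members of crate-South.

crate-South = {gasket, valve, yoke}

From (iii): gear ∈ crate-North.
From (iv): valve ∉ crate-North.
(v): yoke ∉ crate-North.
(vi): lens matches gear: lens ∈ crate-North.
Only one crate left: yoke ∈ crate-South.
Only one crate left: valve ∈ crate-South.
(ii): nozzle matches lens: nozzle ∈ crate-North.
(i) (exactly one): gasket ∈ crate-South.
(vii) (exactly one): spring ∈ crate-North.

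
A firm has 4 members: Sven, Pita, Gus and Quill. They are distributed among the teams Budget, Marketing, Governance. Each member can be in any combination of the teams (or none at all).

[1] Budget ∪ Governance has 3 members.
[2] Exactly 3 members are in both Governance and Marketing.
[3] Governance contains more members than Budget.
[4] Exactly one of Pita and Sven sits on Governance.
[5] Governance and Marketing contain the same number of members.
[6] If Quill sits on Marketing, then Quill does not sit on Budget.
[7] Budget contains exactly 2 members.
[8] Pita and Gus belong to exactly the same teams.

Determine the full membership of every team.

Budget = {Gus, Pita}; Marketing = {Gus, Pita, Quill}; Governance = {Gus, Pita, Quill}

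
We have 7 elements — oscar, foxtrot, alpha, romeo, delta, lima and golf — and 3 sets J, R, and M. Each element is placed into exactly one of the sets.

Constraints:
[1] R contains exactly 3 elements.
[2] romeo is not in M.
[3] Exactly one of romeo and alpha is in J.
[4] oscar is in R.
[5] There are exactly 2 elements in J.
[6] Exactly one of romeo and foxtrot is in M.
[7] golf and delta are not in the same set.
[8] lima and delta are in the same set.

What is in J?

J = {golf, romeo}

From (2): romeo ∉ M.
From (4): oscar ∈ R.
(6) (exactly one): foxtrot ∈ M.
Suppose alpha ∈ J: no assignment then satisfies all the clues, so alpha ∉ J.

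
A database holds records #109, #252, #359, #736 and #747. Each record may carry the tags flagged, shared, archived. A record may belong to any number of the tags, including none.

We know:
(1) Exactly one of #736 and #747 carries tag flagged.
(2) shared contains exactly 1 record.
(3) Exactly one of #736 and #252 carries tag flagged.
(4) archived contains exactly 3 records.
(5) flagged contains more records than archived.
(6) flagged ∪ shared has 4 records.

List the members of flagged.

flagged = {#109, #252, #359, #747}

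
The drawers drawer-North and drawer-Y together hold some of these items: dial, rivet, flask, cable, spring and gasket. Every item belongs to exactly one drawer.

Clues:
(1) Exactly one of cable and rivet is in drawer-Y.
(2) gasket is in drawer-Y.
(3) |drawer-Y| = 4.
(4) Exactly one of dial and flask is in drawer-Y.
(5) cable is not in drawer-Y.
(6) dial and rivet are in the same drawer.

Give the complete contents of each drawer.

From (2): gasket ∈ drawer-Y.
From (5): cable ∉ drawer-Y.
(1) (exactly one): rivet ∈ drawer-Y.
(6): dial matches rivet: dial ∉ drawer-North.
(6): dial matches rivet: dial ∈ drawer-Y.
Only one drawer left: cable ∈ drawer-North.
(4) (exactly one): flask ∉ drawer-Y.
Only one drawer left: flask ∈ drawer-North.
(3): only 4 candidates remain for drawer-Y, so all are in.

drawer-North = {cable, flask}; drawer-Y = {dial, gasket, rivet, spring}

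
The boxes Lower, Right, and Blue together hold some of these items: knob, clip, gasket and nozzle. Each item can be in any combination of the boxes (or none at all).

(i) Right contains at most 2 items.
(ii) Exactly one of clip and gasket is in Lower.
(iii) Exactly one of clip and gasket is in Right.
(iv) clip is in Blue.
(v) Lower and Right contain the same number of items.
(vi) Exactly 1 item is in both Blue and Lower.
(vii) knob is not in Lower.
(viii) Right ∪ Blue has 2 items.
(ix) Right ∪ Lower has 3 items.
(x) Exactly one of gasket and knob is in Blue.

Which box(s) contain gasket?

gasket: none

From (iv): clip ∈ Blue.
From (vii): knob ∉ Lower.
Suppose gasket ∈ Lower: no assignment then satisfies all the clues, so gasket ∉ Lower.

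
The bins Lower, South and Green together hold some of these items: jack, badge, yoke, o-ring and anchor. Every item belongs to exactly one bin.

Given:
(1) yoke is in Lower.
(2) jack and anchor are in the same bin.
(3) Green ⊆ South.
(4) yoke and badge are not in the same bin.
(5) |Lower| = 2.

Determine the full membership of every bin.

From (1): yoke ∈ Lower.
(4): badge ∉ Lower.
Suppose jack ∈ Lower: no assignment then satisfies all the clues, so jack ∉ Lower.

Lower = {o-ring, yoke}; South = {anchor, badge, jack}; Green = {}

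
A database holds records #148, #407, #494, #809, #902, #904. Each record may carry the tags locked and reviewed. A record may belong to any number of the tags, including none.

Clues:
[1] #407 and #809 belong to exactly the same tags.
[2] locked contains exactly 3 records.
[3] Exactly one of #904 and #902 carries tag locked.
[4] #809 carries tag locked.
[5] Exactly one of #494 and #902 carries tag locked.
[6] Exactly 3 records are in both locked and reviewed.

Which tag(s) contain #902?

#902: locked, reviewed

From (4): #809 ∈ locked.
(1): #407 matches #809: #407 ∈ locked.
Suppose #902 ∉ locked: no assignment then satisfies all the clues, so #902 ∈ locked.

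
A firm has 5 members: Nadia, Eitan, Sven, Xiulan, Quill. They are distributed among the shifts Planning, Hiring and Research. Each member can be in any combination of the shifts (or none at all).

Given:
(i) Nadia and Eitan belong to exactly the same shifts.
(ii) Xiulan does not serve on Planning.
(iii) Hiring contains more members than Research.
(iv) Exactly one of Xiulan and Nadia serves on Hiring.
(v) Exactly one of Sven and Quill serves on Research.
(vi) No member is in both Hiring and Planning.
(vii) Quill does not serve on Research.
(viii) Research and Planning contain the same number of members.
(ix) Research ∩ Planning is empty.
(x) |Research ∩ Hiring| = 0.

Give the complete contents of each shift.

Planning = {Quill}; Hiring = {Eitan, Nadia}; Research = {Sven}

From (ii): Xiulan ∉ Planning.
From (vii): Quill ∉ Research.
(v) (exactly one): Sven ∈ Research.
(ix) (disjoint): Sven ∉ Planning.
Suppose Nadia ∈ Planning: no assignment then satisfies all the clues, so Nadia ∉ Planning.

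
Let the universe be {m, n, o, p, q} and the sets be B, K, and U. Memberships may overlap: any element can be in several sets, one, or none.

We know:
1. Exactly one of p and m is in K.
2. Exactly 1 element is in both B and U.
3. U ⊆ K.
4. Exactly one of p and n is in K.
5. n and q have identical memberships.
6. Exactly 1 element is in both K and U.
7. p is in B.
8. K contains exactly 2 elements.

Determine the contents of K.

K = {o, p}

From (7): p ∈ B.
Suppose m ∈ K: no assignment then satisfies all the clues, so m ∉ K.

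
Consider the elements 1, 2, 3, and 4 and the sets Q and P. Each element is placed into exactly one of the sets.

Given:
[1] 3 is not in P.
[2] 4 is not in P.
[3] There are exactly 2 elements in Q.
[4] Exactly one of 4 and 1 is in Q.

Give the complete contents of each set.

Q = {3, 4}; P = {1, 2}

From (1): 3 ∉ P.
From (2): 4 ∉ P.
Only one set left: 3 ∈ Q.
Only one set left: 4 ∈ Q.
(3): Q already has 2, so the rest are out.
Only one set left: 1 ∈ P.
Only one set left: 2 ∈ P.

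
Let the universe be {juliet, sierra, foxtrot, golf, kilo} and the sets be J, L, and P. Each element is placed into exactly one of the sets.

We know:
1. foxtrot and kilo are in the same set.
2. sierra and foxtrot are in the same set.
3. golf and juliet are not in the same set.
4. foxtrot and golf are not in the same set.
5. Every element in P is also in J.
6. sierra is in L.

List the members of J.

From (6): sierra ∈ L.
(2): foxtrot matches sierra: foxtrot ∉ J.
(2): foxtrot matches sierra: foxtrot ∈ L.
(4): golf ∉ L.
(1): kilo matches foxtrot: kilo ∉ J.
(1): kilo matches foxtrot: kilo ∈ L.
Suppose juliet ∈ J: no assignment then satisfies all the clues, so juliet ∉ J.

J = {golf}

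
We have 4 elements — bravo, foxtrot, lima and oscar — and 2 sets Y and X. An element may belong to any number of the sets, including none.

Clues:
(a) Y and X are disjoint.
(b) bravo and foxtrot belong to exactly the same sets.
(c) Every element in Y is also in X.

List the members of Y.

Y = {}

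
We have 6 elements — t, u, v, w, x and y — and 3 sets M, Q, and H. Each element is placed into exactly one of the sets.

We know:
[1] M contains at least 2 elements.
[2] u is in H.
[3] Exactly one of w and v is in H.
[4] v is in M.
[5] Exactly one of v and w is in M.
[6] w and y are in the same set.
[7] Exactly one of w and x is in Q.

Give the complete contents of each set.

M = {t, v}; Q = {x}; H = {u, w, y}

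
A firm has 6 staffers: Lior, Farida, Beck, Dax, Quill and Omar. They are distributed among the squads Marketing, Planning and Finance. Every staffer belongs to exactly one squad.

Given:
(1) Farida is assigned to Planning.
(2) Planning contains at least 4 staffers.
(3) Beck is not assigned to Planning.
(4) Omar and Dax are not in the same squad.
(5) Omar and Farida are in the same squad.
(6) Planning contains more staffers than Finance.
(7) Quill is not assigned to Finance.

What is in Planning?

Planning = {Farida, Lior, Omar, Quill}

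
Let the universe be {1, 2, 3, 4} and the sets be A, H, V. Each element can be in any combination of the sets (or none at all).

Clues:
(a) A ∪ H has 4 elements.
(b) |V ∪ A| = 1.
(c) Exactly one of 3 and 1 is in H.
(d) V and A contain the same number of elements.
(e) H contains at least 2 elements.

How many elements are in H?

3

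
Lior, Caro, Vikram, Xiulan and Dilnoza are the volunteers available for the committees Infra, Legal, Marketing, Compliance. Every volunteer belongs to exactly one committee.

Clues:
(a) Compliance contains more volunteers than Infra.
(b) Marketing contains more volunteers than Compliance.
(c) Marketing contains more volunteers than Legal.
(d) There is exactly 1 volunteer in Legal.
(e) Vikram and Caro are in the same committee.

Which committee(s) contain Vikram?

Vikram: Marketing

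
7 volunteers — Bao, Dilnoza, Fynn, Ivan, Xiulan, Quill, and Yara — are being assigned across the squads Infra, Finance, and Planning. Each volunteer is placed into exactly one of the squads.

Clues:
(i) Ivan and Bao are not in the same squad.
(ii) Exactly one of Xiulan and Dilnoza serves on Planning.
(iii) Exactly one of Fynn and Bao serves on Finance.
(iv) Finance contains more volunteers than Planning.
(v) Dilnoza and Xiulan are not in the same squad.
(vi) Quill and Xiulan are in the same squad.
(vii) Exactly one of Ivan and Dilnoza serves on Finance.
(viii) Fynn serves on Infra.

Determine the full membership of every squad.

Infra = {Fynn, Ivan}; Finance = {Bao, Dilnoza, Yara}; Planning = {Quill, Xiulan}

From (viii): Fynn ∈ Infra.
(iii) (exactly one): Bao ∈ Finance.
(i): Ivan ∉ Finance.
(vii) (exactly one): Dilnoza ∈ Finance.
(ii) (exactly one): Xiulan ∈ Planning.
(vi): Quill matches Xiulan: Quill ∉ Infra.
(vi): Quill matches Xiulan: Quill ∉ Finance.
(vi): Quill matches Xiulan: Quill ∈ Planning.
Suppose Ivan ∉ Infra: no assignment then satisfies all the clues, so Ivan ∈ Infra.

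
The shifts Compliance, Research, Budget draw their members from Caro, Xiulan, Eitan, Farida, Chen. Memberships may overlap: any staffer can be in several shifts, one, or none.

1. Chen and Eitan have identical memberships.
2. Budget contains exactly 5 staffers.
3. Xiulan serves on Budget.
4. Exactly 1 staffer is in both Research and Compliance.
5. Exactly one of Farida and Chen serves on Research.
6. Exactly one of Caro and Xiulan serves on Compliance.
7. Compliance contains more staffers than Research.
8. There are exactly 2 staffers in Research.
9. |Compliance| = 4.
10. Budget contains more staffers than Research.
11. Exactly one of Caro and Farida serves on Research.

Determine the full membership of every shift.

Compliance = {Caro, Chen, Eitan, Farida}; Research = {Farida, Xiulan}; Budget = {Caro, Chen, Eitan, Farida, Xiulan}

From (3): Xiulan ∈ Budget.
(2): only 5 candidates remain for Budget, so all are in.
Suppose Caro ∉ Compliance: no assignment then satisfies all the clues, so Caro ∈ Compliance.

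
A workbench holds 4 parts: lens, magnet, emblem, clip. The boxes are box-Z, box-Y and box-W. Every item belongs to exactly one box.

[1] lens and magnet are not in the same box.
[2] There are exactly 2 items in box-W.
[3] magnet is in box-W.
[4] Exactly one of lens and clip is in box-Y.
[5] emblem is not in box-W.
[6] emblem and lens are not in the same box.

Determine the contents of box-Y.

From (3): magnet ∈ box-W.
From (5): emblem ∉ box-W.
(1): lens ∉ box-W.
(2): only 2 candidates remain for box-W, so all are in.
(4) (exactly one): lens ∈ box-Y.
(6): emblem ∉ box-Y.
Only one box left: emblem ∈ box-Z.

box-Y = {lens}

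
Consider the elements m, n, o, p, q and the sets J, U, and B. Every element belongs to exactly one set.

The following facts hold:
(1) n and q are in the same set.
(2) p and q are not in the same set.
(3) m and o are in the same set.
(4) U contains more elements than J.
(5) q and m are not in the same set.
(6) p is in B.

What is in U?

U = {n, q}

From (6): p ∈ B.
(2): q ∉ B.
(1): n matches q: n ∉ B.
Suppose m ∈ U: no assignment then satisfies all the clues, so m ∉ U.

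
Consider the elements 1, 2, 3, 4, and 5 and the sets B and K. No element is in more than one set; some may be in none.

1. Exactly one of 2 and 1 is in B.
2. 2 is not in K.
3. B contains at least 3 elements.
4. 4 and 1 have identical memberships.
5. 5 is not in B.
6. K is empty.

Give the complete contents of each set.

B = {1, 3, 4}; K = {}

From (2): 2 ∉ K.
From (5): 5 ∉ B.
(6): K already has 0, so the rest are out.
Suppose 1 ∉ B: no assignment then satisfies all the clues, so 1 ∈ B.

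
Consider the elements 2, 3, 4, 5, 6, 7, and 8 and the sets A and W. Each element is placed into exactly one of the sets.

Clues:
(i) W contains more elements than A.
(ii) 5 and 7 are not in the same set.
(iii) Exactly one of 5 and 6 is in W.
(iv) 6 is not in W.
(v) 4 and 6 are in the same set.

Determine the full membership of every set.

A = {4, 6, 7}; W = {2, 3, 5, 8}

From (iv): 6 ∉ W.
(iii) (exactly one): 5 ∈ W.
(v): 4 matches 6: 4 ∉ W.
Only one set left: 4 ∈ A.
Only one set left: 6 ∈ A.
(ii): 7 ∉ W.
Only one set left: 7 ∈ A.
Suppose 2 ∈ A: no assignment then satisfies all the clues, so 2 ∉ A.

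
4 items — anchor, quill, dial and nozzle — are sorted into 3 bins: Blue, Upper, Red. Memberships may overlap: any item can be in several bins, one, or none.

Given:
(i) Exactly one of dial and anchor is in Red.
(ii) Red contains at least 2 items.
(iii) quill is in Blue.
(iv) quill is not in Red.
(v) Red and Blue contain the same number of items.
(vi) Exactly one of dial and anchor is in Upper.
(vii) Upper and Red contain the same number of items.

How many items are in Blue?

From (iii): quill ∈ Blue.
From (iv): quill ∉ Red.
Suppose nozzle ∉ Red: no assignment then satisfies all the clues, so nozzle ∈ Red.

2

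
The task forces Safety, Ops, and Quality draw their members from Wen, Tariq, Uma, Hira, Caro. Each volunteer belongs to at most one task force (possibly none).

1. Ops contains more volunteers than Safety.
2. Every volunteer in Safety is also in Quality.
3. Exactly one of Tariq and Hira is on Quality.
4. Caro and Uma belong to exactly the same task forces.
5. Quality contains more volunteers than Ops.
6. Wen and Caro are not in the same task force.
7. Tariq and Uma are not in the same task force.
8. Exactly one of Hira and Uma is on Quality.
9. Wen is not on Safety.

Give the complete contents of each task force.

Safety = {}; Ops = {Tariq}; Quality = {Hira, Wen}

From (9): Wen ∉ Safety.
Suppose Wen ∈ Ops: no assignment then satisfies all the clues, so Wen ∉ Ops.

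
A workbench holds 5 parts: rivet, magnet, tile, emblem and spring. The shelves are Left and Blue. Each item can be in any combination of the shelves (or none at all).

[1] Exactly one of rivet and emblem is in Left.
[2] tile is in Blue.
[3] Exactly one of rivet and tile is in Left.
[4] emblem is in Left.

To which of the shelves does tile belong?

tile: Blue, Left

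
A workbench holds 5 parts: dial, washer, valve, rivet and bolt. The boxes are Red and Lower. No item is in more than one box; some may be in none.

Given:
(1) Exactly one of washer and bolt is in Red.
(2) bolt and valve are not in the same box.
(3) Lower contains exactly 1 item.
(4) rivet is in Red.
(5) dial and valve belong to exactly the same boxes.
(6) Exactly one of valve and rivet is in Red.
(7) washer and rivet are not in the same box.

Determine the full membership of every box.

Red = {bolt, rivet}; Lower = {washer}

From (4): rivet ∈ Red.
(6) (exactly one): valve ∉ Red.
(7): washer ∉ Red.
(1) (exactly one): bolt ∈ Red.
(5): dial matches valve: dial ∉ Red.
Suppose dial ∈ Lower: no assignment then satisfies all the clues, so dial ∉ Lower.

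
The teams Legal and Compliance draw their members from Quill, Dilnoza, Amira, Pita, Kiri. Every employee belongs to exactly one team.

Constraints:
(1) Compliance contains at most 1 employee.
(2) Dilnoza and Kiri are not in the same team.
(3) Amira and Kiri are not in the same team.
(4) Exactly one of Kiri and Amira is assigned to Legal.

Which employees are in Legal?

Legal = {Amira, Dilnoza, Pita, Quill}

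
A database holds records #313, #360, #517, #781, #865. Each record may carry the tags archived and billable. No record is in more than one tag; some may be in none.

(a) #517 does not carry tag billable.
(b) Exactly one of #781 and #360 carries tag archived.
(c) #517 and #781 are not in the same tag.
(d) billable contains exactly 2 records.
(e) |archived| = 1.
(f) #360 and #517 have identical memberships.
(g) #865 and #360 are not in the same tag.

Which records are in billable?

billable = {#313, #865}

From (a): #517 ∉ billable.
(f): #360 matches #517: #360 ∉ billable.
Suppose #313 ∉ billable: no assignment then satisfies all the clues, so #313 ∈ billable.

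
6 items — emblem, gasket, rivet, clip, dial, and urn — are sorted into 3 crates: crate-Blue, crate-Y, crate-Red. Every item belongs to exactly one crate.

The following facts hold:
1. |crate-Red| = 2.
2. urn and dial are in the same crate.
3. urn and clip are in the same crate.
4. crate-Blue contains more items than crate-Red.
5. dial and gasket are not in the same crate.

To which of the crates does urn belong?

urn: crate-Blue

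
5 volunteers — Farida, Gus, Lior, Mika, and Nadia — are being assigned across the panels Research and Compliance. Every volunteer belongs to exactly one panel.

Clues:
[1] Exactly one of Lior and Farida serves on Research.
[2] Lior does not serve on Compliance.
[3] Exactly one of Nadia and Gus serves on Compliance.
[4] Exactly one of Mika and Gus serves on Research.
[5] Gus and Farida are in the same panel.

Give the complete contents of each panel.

From (2): Lior ∉ Compliance.
Only one panel left: Lior ∈ Research.
(1) (exactly one): Farida ∉ Research.
(5): Gus matches Farida: Gus ∉ Research.
Only one panel left: Farida ∈ Compliance.
Only one panel left: Gus ∈ Compliance.
(3) (exactly one): Nadia ∉ Compliance.
(4) (exactly one): Mika ∈ Research.
Only one panel left: Nadia ∈ Research.

Research = {Lior, Mika, Nadia}; Compliance = {Farida, Gus}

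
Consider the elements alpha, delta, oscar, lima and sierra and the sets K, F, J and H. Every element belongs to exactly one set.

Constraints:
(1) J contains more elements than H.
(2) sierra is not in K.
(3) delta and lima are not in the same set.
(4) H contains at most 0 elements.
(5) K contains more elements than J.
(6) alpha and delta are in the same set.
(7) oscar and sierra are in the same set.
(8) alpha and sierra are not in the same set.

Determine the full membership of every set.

K = {alpha, delta}; F = {oscar, sierra}; J = {lima}; H = {}

From (2): sierra ∉ K.
(4): H already has 0, so the rest are out.
(7): oscar matches sierra: oscar ∉ K.
Suppose alpha ∉ K: no assignment then satisfies all the clues, so alpha ∈ K.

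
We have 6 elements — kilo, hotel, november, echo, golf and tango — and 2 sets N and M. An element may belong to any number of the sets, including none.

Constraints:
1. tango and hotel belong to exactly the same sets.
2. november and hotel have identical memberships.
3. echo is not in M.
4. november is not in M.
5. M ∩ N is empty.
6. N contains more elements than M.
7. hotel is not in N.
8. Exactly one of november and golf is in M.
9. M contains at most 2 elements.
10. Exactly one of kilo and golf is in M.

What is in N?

N = {echo, kilo}

From (3): echo ∉ M.
From (4): november ∉ M.
From (7): hotel ∉ N.
(1): tango matches hotel: tango ∉ N.
(2): november matches hotel: november ∉ N.
(2): hotel matches november: hotel ∉ M.
(8) (exactly one): golf ∈ M.
(10) (exactly one): kilo ∉ M.
(1): tango matches hotel: tango ∉ M.
(5) (disjoint): golf ∉ N.
Suppose kilo ∉ N: no assignment then satisfies all the clues, so kilo ∈ N.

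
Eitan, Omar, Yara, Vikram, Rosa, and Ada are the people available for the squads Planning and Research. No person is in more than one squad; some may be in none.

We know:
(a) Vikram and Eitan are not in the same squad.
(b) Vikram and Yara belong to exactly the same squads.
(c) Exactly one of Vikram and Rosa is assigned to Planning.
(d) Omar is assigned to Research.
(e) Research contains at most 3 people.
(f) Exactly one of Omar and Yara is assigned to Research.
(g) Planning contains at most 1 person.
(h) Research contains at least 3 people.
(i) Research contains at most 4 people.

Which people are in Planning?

Planning = {Rosa}

From (d): Omar ∈ Research.
(f) (exactly one): Yara ∉ Research.
(b): Vikram matches Yara: Vikram ∉ Research.
Suppose Eitan ∈ Planning: no assignment then satisfies all the clues, so Eitan ∉ Planning.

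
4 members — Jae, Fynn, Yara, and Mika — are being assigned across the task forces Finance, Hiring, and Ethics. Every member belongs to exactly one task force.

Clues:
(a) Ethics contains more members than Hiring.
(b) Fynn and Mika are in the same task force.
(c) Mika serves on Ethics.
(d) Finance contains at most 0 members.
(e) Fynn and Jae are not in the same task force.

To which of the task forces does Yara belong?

Yara: Ethics

From (c): Mika ∈ Ethics.
(b): Fynn matches Mika: Fynn ∉ Finance.
(b): Fynn matches Mika: Fynn ∉ Hiring.
(b): Fynn matches Mika: Fynn ∈ Ethics.
(d): Finance already has 0, so the rest are out.
(e): Jae ∉ Ethics.
Only one task force left: Jae ∈ Hiring.
Suppose Yara ∈ Hiring: no assignment then satisfies all the clues, so Yara ∉ Hiring.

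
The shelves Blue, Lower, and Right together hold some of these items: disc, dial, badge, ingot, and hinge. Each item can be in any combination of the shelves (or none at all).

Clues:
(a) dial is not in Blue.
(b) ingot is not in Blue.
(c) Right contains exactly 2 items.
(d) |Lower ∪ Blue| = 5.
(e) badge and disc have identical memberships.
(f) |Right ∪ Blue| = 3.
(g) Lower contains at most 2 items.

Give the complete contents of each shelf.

Blue = {badge, disc, hinge}; Lower = {dial, ingot}; Right = {badge, disc}

From (a): dial ∉ Blue.
From (b): ingot ∉ Blue.
Suppose disc ∉ Blue: no assignment then satisfies all the clues, so disc ∈ Blue.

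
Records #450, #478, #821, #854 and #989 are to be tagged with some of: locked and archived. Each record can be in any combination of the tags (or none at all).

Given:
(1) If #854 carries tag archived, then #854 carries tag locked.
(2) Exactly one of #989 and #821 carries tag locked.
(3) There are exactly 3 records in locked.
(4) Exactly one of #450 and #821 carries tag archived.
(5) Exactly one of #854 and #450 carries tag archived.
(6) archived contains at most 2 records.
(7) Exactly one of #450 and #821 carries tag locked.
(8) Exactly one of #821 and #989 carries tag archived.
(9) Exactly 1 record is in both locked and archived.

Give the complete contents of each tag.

locked = {#450, #854, #989}; archived = {#821, #854}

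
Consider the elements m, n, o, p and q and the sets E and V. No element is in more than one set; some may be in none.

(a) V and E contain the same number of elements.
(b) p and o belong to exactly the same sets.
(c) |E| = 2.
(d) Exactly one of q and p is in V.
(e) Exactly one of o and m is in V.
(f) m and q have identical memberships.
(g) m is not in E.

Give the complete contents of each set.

From (g): m ∉ E.
(f): q matches m: q ∉ E.
Suppose m ∉ V: no assignment then satisfies all the clues, so m ∈ V.

E = {o, p}; V = {m, q}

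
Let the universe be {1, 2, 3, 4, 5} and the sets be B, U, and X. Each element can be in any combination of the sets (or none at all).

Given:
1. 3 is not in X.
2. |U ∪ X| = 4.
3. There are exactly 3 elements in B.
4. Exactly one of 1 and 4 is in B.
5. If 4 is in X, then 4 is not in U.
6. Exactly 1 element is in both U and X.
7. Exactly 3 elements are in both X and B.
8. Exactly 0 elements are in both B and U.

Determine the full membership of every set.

From (1): 3 ∉ X.
Suppose 1 ∈ B: no assignment then satisfies all the clues, so 1 ∉ B.

B = {2, 4, 5}; U = {1}; X = {1, 2, 4, 5}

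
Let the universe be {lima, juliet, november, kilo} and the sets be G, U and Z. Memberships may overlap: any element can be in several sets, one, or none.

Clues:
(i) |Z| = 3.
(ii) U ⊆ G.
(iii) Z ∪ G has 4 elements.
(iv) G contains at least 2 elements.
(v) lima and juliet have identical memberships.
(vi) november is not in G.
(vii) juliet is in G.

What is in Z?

Z = {juliet, lima, november}

From (vi): november ∉ G.
From (vii): juliet ∈ G.
(ii) contrapositive: november ∉ U.
(v): lima matches juliet: lima ∈ G.
Suppose lima ∉ Z: no assignment then satisfies all the clues, so lima ∈ Z.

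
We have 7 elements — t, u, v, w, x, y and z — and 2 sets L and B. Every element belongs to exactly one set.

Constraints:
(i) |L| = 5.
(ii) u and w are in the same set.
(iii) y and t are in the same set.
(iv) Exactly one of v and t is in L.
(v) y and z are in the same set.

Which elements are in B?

B = {v, x}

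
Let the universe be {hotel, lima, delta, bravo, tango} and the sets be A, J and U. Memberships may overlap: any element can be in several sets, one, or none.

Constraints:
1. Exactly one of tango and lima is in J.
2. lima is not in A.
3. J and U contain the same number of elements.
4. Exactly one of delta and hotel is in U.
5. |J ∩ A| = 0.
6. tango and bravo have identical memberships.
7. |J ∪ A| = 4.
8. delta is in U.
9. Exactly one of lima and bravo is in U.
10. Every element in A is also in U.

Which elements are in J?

J = {bravo, hotel, tango}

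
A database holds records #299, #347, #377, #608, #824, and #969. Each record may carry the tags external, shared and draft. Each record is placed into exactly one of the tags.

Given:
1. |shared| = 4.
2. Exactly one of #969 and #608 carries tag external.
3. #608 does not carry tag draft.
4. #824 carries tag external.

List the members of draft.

draft = {}

From (3): #608 ∉ draft.
From (4): #824 ∈ external.
Suppose #299 ∈ draft: no assignment then satisfies all the clues, so #299 ∉ draft.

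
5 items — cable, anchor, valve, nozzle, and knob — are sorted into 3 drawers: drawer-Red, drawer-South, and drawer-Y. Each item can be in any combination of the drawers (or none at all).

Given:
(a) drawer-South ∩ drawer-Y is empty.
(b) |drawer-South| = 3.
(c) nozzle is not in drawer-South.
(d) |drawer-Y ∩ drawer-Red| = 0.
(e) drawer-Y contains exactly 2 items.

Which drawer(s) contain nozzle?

From (c): nozzle ∉ drawer-South.
Suppose nozzle ∈ drawer-Red: no assignment then satisfies all the clues, so nozzle ∉ drawer-Red.

nozzle: drawer-Y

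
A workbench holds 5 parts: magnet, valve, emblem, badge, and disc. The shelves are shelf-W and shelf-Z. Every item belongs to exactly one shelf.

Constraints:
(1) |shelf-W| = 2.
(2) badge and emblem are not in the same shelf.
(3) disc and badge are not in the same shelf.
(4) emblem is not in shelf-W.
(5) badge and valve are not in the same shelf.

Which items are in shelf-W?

From (4): emblem ∉ shelf-W.
Only one shelf left: emblem ∈ shelf-Z.
(2): badge ∉ shelf-Z.
Only one shelf left: badge ∈ shelf-W.
(3): disc ∉ shelf-W.
(5): valve ∉ shelf-W.
Only one shelf left: valve ∈ shelf-Z.
Only one shelf left: disc ∈ shelf-Z.
(1): only 2 candidates remain for shelf-W, so all are in.

shelf-W = {badge, magnet}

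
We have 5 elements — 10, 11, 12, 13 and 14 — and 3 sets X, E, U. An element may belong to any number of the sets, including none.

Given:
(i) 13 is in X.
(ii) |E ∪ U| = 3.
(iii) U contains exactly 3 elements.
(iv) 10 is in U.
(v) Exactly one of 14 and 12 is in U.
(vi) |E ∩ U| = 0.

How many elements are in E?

0

From (i): 13 ∈ X.
From (iv): 10 ∈ U.
Suppose 10 ∈ E: no assignment then satisfies all the clues, so 10 ∉ E.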